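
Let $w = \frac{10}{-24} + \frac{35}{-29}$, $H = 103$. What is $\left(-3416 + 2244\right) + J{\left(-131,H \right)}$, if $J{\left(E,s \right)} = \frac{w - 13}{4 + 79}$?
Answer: $- \frac{33857137}{28884} \approx -1172.2$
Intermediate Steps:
$w = - \frac{565}{348}$ ($w = 10 \left(- \frac{1}{24}\right) + 35 \left(- \frac{1}{29}\right) = - \frac{5}{12} - \frac{35}{29} = - \frac{565}{348} \approx -1.6236$)
$J{\left(E,s \right)} = - \frac{5089}{28884}$ ($J{\left(E,s \right)} = \frac{- \frac{565}{348} - 13}{4 + 79} = - \frac{5089}{348 \cdot 83} = \left(- \frac{5089}{348}\right) \frac{1}{83} = - \frac{5089}{28884}$)
$\left(-3416 + 2244\right) + J{\left(-131,H \right)} = \left(-3416 + 2244\right) - \frac{5089}{28884} = -1172 - \frac{5089}{28884} = - \frac{33857137}{28884}$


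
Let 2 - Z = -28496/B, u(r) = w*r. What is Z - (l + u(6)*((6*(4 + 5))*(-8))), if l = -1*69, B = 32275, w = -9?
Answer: -750591179/32275 ≈ -23256.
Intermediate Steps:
u(r) = -9*r
l = -69
Z = 93046/32275 (Z = 2 - (-28496)/32275 = 2 - 1*(-28496/32275) = 2 + 28496/32275 = 93046/32275 ≈ 2.8829)
Z - (l + u(6)*((6*(4 + 5))*(-8))) = 93046/32275 - (-69 + (-9*6)*((6*(4 + 5))*(-8))) = 93046/32275 - (-69 - 54*6*9*(-8)) = 93046/32275 - (-69 - 2916*(-8)) = 93046/32275 - (-69 - 54*(-432)) = 93046/32275 - (-69 + 23328) = 93046/32275 - 1*23259 = 93046/32275 - 23259 = -750591179/32275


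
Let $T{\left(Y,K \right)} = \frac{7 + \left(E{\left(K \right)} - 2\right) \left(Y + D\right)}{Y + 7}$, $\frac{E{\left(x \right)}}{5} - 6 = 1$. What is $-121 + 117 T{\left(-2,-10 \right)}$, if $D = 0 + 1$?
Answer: $- \frac{3647}{5} \approx -729.4$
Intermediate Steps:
$D = 1$
$E{\left(x \right)} = 35$ ($E{\left(x \right)} = 30 + 5 \cdot 1 = 30 + 5 = 35$)
$T{\left(Y,K \right)} = \frac{40 + 33 Y}{7 + Y}$ ($T{\left(Y,K \right)} = \frac{7 + \left(35 - 2\right) \left(Y + 1\right)}{Y + 7} = \frac{7 + 33 \left(1 + Y\right)}{7 + Y} = \frac{7 + \left(33 + 33 Y\right)}{7 + Y} = \frac{40 + 33 Y}{7 + Y}$)
$-121 + 117 T{\left(-2,-10 \right)} = -121 + 117 \frac{40 + 33 \left(-2\right)}{7 - 2} = -121 + 117 \frac{40 - 66}{5} = -121 + 117 \cdot \frac{1}{5} \left(-26\right) = -121 + 117 \left(- \frac{26}{5}\right) = -121 - \frac{3042}{5} = - \frac{3647}{5}$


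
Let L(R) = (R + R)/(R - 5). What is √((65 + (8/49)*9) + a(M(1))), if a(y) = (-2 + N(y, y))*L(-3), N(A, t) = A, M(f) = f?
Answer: √12881/14 ≈ 8.1068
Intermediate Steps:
L(R) = 2*R/(-5 + R) (L(R) = (2*R)/(-5 + R) = 2*R/(-5 + R))
a(y) = -3/2 + 3*y/4 (a(y) = (-2 + y)*(2*(-3)/(-5 - 3)) = (-2 + y)*(2*(-3)/(-8)) = (-2 + y)*(2*(-3)*(-⅛)) = (-2 + y)*(¾) = -3/2 + 3*y/4)
√((65 + (8/49)*9) + a(M(1))) = √((65 + (8/49)*9) + (-3/2 + (¾)*1)) = √((65 + (8*(1/49))*9) + (-3/2 + ¾)) = √((65 + (8/49)*9) - ¾) = √((65 + 72/49) - ¾) = √(3257/49 - ¾) = √(12881/196) = √12881/14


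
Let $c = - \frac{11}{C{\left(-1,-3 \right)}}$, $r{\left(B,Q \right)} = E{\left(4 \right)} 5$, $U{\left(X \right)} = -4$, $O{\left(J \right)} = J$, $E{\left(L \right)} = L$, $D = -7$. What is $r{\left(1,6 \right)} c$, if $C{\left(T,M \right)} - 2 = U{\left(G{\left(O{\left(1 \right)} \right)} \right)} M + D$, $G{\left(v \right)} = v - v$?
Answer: $- \frac{220}{7} \approx -31.429$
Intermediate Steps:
$G{\left(v \right)} = 0$
$r{\left(B,Q \right)} = 20$ ($r{\left(B,Q \right)} = 4 \cdot 5 = 20$)
$C{\left(T,M \right)} = -5 - 4 M$ ($C{\left(T,M \right)} = 2 - \left(7 + 4 M\right) = -5 - 4 M$)
$c = - \frac{11}{7}$ ($c = - \frac{11}{-5 - -12} = - \frac{11}{-5 + 12} = - \frac{11}{7} \approx -1.5714$)
$r{\left(1,6 \right)} c = 20 \left(- \frac{11}{7}\right) = - \frac{220}{7}$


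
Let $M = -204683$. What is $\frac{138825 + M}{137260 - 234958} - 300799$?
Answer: $- \frac{14693697422}{48849} \approx -3.008 \cdot 10^{5}$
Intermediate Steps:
$\frac{138825 + M}{137260 - 234958} - 300799 = \frac{138825 - 204683}{137260 - 234958} - 300799 = - \frac{65858}{-97698} - 300799 = \left(-65858\right) \left(- \frac{1}{97698}\right) - 300799 = \frac{32929}{48849} - 300799 = - \frac{14693697422}{48849}$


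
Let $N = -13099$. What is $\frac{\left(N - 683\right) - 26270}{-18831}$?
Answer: $\frac{40052}{18831} \approx 2.1269$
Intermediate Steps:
$\frac{\left(N - 683\right) - 26270}{-18831} = \frac{\left(-13099 - 683\right) - 26270}{-18831} = \left(\left(-13099 + \left(-2150 + 1467\right)\right) - 26270\right) \left(- \frac{1}{18831}\right) = \left(\left(-13099 - 683\right) - 26270\right) \left(- \frac{1}{18831}\right) = \left(-13782 - 26270\right) \left(- \frac{1}{18831}\right) = \left(-40052\right) \left(- \frac{1}{18831}\right) = \frac{40052}{18831}$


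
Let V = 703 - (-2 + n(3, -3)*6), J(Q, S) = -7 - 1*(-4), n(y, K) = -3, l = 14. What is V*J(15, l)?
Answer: -2169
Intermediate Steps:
J(Q, S) = -3 (J(Q, S) = -7 + 4 = -3)
V = 723 (V = 703 - (-2 - 3*6) = 703 - (-2 - 18) = 703 - 1*(-20) = 703 + 20 = 723)
V*J(15, l) = 723*(-3) = -2169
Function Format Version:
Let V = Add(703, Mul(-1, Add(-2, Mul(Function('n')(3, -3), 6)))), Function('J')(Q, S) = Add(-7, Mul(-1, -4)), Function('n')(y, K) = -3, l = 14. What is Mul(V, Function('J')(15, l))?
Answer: -2169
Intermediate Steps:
Function('J')(Q, S) = -3 (Function('J')(Q, S) = Add(-7, 4) = -3)
V = 723 (V = Add(703, Mul(-1, Add(-2, Mul(-3, 6)))) = Add(703, Mul(-1, Add(-2, -18))) = Add(703, Mul(-1, -20)) = Add(703, 20) = 723)
Mul(V, Function('J')(15, l)) = Mul(723, -3) = -2169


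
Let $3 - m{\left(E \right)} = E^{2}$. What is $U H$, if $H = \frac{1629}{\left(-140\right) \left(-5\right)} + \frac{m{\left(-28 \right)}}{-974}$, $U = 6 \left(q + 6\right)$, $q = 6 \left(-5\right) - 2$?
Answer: $- \frac{41600247}{85225} \approx -488.12$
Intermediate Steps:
$q = -32$ ($q = -30 - 2 = -32$)
$m{\left(E \right)} = 3 - E^{2}$
$U = -156$ ($U = 6 \left(-32 + 6\right) = 6 \left(-26\right) = -156$)
$H = \frac{1066673}{340900}$ ($H = \frac{1629}{\left(-140\right) \left(-5\right)} + \frac{3 - \left(-28\right)^{2}}{-974} = \frac{1629}{700} + \left(3 - 784\right) \left(- \frac{1}{974}\right) = 1629 \cdot \frac{1}{700} + \left(3 - 784\right) \left(- \frac{1}{974}\right) = \frac{1629}{700} - - \frac{781}{974} = \frac{1629}{700} + \frac{781}{974} = \frac{1066673}{340900} \approx 3.129$)
$U H = \left(-156\right) \frac{1066673}{340900} = - \frac{41600247}{85225}$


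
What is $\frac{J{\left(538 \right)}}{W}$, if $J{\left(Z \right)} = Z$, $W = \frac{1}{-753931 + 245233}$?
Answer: $-273679524$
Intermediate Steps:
$W = - \frac{1}{508698}$ ($W = \frac{1}{-508698} = - \frac{1}{508698} \approx -1.9658 \cdot 10^{-6}$)
$\frac{J{\left(538 \right)}}{W} = \frac{538}{- \frac{1}{508698}} = 538 \left(-508698\right) = -273679524$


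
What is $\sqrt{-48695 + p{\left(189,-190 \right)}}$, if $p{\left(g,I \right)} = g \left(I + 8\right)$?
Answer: $i \sqrt{83093} \approx 288.26 i$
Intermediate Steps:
$p{\left(g,I \right)} = g \left(8 + I\right)$
$\sqrt{-48695 + p{\left(189,-190 \right)}} = \sqrt{-48695 + 189 \left(8 - 190\right)} = \sqrt{-48695 + 189 \left(-182\right)} = \sqrt{-48695 - 34398} = \sqrt{-83093} = i \sqrt{83093}$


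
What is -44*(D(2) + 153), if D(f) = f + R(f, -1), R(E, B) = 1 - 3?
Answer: -6732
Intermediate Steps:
R(E, B) = -2
D(f) = -2 + f (D(f) = f - 2 = -2 + f)
-44*(D(2) + 153) = -44*((-2 + 2) + 153) = -44*(0 + 153) = -44*153 = -6732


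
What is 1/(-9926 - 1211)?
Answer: -1/11137 ≈ -8.9791e-5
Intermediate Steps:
1/(-9926 - 1211) = 1/(-11137) = -1/11137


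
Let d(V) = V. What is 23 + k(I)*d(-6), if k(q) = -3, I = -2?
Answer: 41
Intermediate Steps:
23 + k(I)*d(-6) = 23 - 3*(-6) = 23 + 18 = 41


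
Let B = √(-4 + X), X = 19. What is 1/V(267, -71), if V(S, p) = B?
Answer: √15/15 ≈ 0.25820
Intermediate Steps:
B = √15 (B = √(-4 + 19) = √15 ≈ 3.8730)
V(S, p) = √15
1/V(267, -71) = 1/(√15) = √15/15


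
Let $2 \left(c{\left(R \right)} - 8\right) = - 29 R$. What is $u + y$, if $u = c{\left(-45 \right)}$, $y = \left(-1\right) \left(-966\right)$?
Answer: $\frac{3253}{2} \approx 1626.5$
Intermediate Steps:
$c{\left(R \right)} = 8 - \frac{29 R}{2}$ ($c{\left(R \right)} = 8 + \frac{\left(-29\right) R}{2} = 8 - \frac{29 R}{2}$)
$y = 966$
$u = \frac{1321}{2}$ ($u = 8 - - \frac{1305}{2} = 8 + \frac{1305}{2} = \frac{1321}{2} \approx 660.5$)
$u + y = \frac{1321}{2} + 966 = \frac{3253}{2}$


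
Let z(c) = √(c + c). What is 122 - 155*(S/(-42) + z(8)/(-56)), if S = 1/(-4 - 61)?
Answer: 36313/273 ≈ 133.01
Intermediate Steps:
S = -1/65 (S = 1/(-65) = -1/65 ≈ -0.015385)
z(c) = √2*√c (z(c) = √(2*c) = √2*√c)
122 - 155*(S/(-42) + z(8)/(-56)) = 122 - 155*(-1/65/(-42) + (√2*√8)/(-56)) = 122 - 155*(-1/65*(-1/42) + (√2*(2*√2))*(-1/56)) = 122 - 155*(1/2730 + 4*(-1/56)) = 122 - 155*(1/2730 - 1/14) = 122 - 155*(-97/1365) = 122 + 3007/273 = 36313/273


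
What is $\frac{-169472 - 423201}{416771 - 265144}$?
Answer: $- \frac{592673}{151627} \approx -3.9088$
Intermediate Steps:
$\frac{-169472 - 423201}{416771 - 265144} = - \frac{592673}{151627}$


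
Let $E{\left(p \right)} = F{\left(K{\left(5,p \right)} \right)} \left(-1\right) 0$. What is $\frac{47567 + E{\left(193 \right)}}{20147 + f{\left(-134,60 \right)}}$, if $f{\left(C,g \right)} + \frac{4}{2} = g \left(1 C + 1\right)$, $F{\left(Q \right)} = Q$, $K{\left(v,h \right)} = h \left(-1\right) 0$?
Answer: $\frac{47567}{12165} \approx 3.9102$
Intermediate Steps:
$K{\left(v,h \right)} = 0$ ($K{\left(v,h \right)} = - h 0 = 0$)
$f{\left(C,g \right)} = -2 + g \left(1 + C\right)$ ($f{\left(C,g \right)} = -2 + g \left(1 C + 1\right) = -2 + g \left(C + 1\right) = -2 + g \left(1 + C\right)$)
$E{\left(p \right)} = 0$ ($E{\left(p \right)} = 0 \left(-1\right) 0 = 0 \cdot 0 = 0$)
$\frac{47567 + E{\left(193 \right)}}{20147 + f{\left(-134,60 \right)}} = \frac{47567 + 0}{20147 - 7982} = \frac{47567}{20147 - 7982} = \frac{47567}{12165}$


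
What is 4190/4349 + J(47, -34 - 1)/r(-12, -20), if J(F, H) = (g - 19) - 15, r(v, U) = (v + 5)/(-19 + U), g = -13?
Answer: -7942387/30443 ≈ -260.89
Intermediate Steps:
r(v, U) = (5 + v)/(-19 + U)
J(F, H) = -47 (J(F, H) = (-13 - 19) - 15 = -32 - 15 = -47)
4190/4349 + J(47, -34 - 1)/r(-12, -20) = 4190/4349 - 47*(-19 - 20)/(5 - 12) = 4190*(1/4349) - 47/(-7/(-39)) = 4190/4349 - 47/((-1/39*(-7))) = 4190/4349 - 47/7/39 = 4190/4349 - 47*39/7 = 4190/4349 - 1833/7 = -7942387/30443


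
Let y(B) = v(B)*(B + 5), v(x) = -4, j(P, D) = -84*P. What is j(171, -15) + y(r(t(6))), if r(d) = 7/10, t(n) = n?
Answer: -71934/5 ≈ -14387.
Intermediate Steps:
r(d) = 7/10 (r(d) = 7*(⅒) = 7/10)
y(B) = -20 - 4*B (y(B) = -4*(B + 5) = -4*(5 + B) = -20 - 4*B)
j(171, -15) + y(r(t(6))) = -84*171 + (-20 - 4*7/10) = -14364 + (-20 - 14/5) = -14364 - 114/5 = -71934/5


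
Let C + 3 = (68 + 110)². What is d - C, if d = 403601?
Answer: 371920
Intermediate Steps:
C = 31681 (C = -3 + (68 + 110)² = -3 + 178² = -3 + 31684 = 31681)
d - C = 403601 - 1*31681 = 403601 - 31681 = 371920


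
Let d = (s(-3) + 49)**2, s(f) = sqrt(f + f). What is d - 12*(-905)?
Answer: 13255 + 98*I*sqrt(6) ≈ 13255.0 + 240.05*I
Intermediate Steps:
s(f) = sqrt(2)*sqrt(f) (s(f) = sqrt(2*f) = sqrt(2)*sqrt(f))
d = (49 + I*sqrt(6))**2 (d = (sqrt(2)*sqrt(-3) + 49)**2 = (sqrt(2)*(I*sqrt(3)) + 49)**2 = (I*sqrt(6) + 49)**2 = (49 + I*sqrt(6))**2 ≈ 2395.0 + 240.05*I)
d - 12*(-905) = (49 + I*sqrt(6))**2 - 12*(-905) = (49 + I*sqrt(6))**2 - 1*(-10860) = (49 + I*sqrt(6))**2 + 10860 = 10860 + (49 + I*sqrt(6))**2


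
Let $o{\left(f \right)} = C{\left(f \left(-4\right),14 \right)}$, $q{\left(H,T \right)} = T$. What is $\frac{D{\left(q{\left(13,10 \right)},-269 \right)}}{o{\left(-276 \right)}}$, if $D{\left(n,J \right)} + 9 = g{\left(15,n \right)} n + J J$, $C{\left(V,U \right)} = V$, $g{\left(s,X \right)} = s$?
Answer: $\frac{36251}{552} \approx 65.672$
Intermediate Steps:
$o{\left(f \right)} = - 4 f$ ($o{\left(f \right)} = f \left(-4\right) = - 4 f$)
$D{\left(n,J \right)} = -9 + J^{2} + 15 n$ ($D{\left(n,J \right)} = -9 + \left(15 n + J J\right) = -9 + \left(15 n + J^{2}\right) = -9 + \left(J^{2} + 15 n\right) = -9 + J^{2} + 15 n$)
$\frac{D{\left(q{\left(13,10 \right)},-269 \right)}}{o{\left(-276 \right)}} = \frac{-9 + \left(-269\right)^{2} + 15 \cdot 10}{\left(-4\right) \left(-276\right)} = \frac{-9 + 72361 + 150}{1104} = 72502 \cdot \frac{1}{1104} = \frac{36251}{552}$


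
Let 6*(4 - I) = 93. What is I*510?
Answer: -5865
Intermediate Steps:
I = -23/2 (I = 4 - 1/6*93 = 4 - 31/2 = -23/2 ≈ -11.500)
I*510 = -23/2*510 = -5865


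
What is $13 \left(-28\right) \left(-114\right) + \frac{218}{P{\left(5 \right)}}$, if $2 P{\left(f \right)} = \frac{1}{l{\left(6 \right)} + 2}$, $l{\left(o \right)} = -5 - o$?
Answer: $37572$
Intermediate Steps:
$P{\left(f \right)} = - \frac{1}{18}$ ($P{\left(f \right)} = \frac{1}{2 \left(\left(-5 - 6\right) + 2\right)} = \frac{1}{2 \left(-11 + 2\right)} = \frac{1}{2 \left(-9\right)} = \frac{1}{2} \left(- \frac{1}{9}\right) = - \frac{1}{18}$)
$13 \left(-28\right) \left(-114\right) + \frac{218}{P{\left(5 \right)}} = 13 \left(-28\right) \left(-114\right) + \frac{218}{- \frac{1}{18}} = \left(-364\right) \left(-114\right) + 218 \left(-18\right) = 41496 - 3924 = 37572$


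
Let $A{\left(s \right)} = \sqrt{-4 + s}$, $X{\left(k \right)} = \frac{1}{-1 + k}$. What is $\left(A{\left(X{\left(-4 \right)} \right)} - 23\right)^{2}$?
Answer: $\frac{\left(115 - i \sqrt{105}\right)^{2}}{25} \approx 524.8 - 94.272 i$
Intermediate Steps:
$\left(A{\left(X{\left(-4 \right)} \right)} - 23\right)^{2} = \left(\sqrt{-4 + \frac{1}{-1 - 4}} - 23\right)^{2} = \left(\sqrt{-4 + \frac{1}{-5}} - 23\right)^{2} = \left(\sqrt{-4 - \frac{1}{5}} - 23\right)^{2} = \left(\sqrt{- \frac{21}{5}} - 23\right)^{2} = \left(\frac{i \sqrt{105}}{5} - 23\right)^{2} = \left(-23 + \frac{i \sqrt{105}}{5}\right)^{2}$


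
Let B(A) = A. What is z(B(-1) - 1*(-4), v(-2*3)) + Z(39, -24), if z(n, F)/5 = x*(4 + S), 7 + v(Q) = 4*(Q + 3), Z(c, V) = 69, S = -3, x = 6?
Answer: 99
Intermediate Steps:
v(Q) = 5 + 4*Q (v(Q) = -7 + 4*(Q + 3) = -7 + 4*(3 + Q) = -7 + (12 + 4*Q) = 5 + 4*Q)
z(n, F) = 30 (z(n, F) = 5*(6*(4 - 3)) = 5*(6*1) = 5*6 = 30)
z(B(-1) - 1*(-4), v(-2*3)) + Z(39, -24) = 30 + 69 = 99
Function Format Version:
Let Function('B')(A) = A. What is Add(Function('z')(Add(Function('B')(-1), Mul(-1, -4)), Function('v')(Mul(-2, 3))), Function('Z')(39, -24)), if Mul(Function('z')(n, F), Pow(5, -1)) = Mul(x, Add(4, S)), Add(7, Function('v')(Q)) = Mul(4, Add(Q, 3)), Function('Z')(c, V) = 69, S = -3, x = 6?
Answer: 99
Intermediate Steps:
Function('v')(Q) = Add(5, Mul(4, Q)) (Function('v')(Q) = Add(-7, Mul(4, Add(Q, 3))) = Add(-7, Mul(4, Add(3, Q))) = Add(-7, Add(12, Mul(4, Q))) = Add(5, Mul(4, Q)))
Function('z')(n, F) = 30 (Function('z')(n, F) = Mul(5, Mul(6, Add(4, -3))) = Mul(5, Mul(6, 1)) = Mul(5, 6) = 30)
Add(Function('z')(Add(Function('B')(-1), Mul(-1, -4)), Function('v')(Mul(-2, 3))), Function('Z')(39, -24)) = Add(30, 69) = 99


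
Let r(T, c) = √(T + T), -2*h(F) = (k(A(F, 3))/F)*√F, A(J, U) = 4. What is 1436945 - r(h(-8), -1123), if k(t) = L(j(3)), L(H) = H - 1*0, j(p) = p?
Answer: 1436945 - 2^(¼)*√3*√I/2 ≈ 1.4369e+6 - 0.72824*I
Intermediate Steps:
L(H) = H (L(H) = H + 0 = H)
k(t) = 3
h(F) = -3/(2*√F) (h(F) = -3/F*√F/2 = -3/(2*√F))
r(T, c) = √2*√T (r(T, c) = √(2*T) = √2*√T)
1436945 - r(h(-8), -1123) = 1436945 - √2*√(-(-3)*I*√2/8) = 1436945 - √2*√(3*I*√2/8) = 1436945 - √2*2^(¾)*√3*√I/4 = 1436945 - 2^(¼)*√3*√I/2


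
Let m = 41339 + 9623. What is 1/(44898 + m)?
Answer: 1/95860 ≈ 1.0432e-5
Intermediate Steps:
m = 50962
1/(44898 + m) = 1/(44898 + 50962) = 1/95860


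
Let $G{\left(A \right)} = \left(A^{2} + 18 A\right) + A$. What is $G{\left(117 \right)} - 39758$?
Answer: $-23846$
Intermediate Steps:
$G{\left(A \right)} = A^{2} + 19 A$
$G{\left(117 \right)} - 39758 = 117 \left(19 + 117\right) - 39758 = 117 \cdot 136 - 39758 = 15912 - 39758 = -23846$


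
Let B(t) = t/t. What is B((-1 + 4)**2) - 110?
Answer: -109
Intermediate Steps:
B(t) = 1
B((-1 + 4)**2) - 110 = 1 - 110 = -109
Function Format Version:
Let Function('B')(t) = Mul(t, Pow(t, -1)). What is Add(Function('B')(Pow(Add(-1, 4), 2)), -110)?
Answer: -109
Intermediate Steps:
Function('B')(t) = 1
Add(Function('B')(Pow(Add(-1, 4), 2)), -110) = Add(1, -110) = -109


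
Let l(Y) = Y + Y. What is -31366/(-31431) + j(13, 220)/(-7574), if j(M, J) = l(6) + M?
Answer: 236780309/238058394 ≈ 0.99463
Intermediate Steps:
l(Y) = 2*Y
j(M, J) = 12 + M (j(M, J) = 2*6 + M = 12 + M)
-31366/(-31431) + j(13, 220)/(-7574) = -31366/(-31431) + (12 + 13)/(-7574) = -31366*(-1/31431) + 25*(-1/7574) = 31366/31431 - 25/7574 = 236780309/238058394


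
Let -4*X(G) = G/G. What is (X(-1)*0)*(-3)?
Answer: 0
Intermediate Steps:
X(G) = -1/4 (X(G) = -G/(4*G) = -1/4*1 = -1/4)
(X(-1)*0)*(-3) = -1/4*0*(-3) = 0*(-3) = 0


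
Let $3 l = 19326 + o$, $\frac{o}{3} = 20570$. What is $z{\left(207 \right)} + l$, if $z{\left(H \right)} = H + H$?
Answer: $27426$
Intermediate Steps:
$o = 61710$ ($o = 3 \cdot 20570 = 61710$)
$z{\left(H \right)} = 2 H$
$l = 27012$ ($l = \frac{19326 + 61710}{3} = \frac{1}{3} \cdot 81036 = 27012$)
$z{\left(207 \right)} + l = 2 \cdot 207 + 27012 = 414 + 27012 = 27426$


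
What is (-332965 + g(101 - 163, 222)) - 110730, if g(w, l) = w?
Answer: -443757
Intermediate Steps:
(-332965 + g(101 - 163, 222)) - 110730 = (-332965 + (101 - 163)) - 110730 = (-332965 - 62) - 110730 = -333027 - 110730 = -443757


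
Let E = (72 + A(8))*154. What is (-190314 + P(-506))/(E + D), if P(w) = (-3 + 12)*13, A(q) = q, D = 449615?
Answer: -190197/461935 ≈ -0.41174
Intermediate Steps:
E = 12320 (E = (72 + 8)*154 = 80*154 = 12320)
P(w) = 117 (P(w) = 9*13 = 117)
(-190314 + P(-506))/(E + D) = (-190314 + 117)/(12320 + 449615) = -190197/461935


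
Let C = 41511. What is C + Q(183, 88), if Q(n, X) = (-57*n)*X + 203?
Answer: -876214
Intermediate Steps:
Q(n, X) = 203 - 57*X*n (Q(n, X) = -57*X*n + 203 = 203 - 57*X*n)
C + Q(183, 88) = 41511 + (203 - 57*88*183) = 41511 + (203 - 917928) = 41511 - 917725 = -876214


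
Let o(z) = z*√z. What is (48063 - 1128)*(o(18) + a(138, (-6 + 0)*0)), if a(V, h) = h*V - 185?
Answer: -8682975 + 2534490*√2 ≈ -5.0987e+6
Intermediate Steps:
a(V, h) = -185 + V*h (a(V, h) = V*h - 185 = -185 + V*h)
o(z) = z^(3/2)
(48063 - 1128)*(o(18) + a(138, (-6 + 0)*0)) = (48063 - 1128)*(18^(3/2) + (-185 + 138*((-6 + 0)*0))) = 46935*(54*√2 + (-185 + 138*(-6*0))) = 46935*(54*√2 + (-185 + 138*0)) = 46935*(54*√2 + (-185 + 0)) = 46935*(54*√2 - 185) = 46935*(-185 + 54*√2) = -8682975 + 2534490*√2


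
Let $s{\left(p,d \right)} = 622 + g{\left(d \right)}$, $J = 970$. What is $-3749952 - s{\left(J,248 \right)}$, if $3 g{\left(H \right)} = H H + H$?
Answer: $-3771158$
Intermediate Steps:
$g{\left(H \right)} = \frac{H}{3} + \frac{H^{2}}{3}$ ($g{\left(H \right)} = \frac{H H + H}{3} = \frac{H^{2} + H}{3} = \frac{H + H^{2}}{3} = \frac{H}{3} + \frac{H^{2}}{3}$)
$s{\left(p,d \right)} = 622 + \frac{d \left(1 + d\right)}{3}$
$-3749952 - s{\left(J,248 \right)} = -3749952 - \left(622 + \frac{1}{3} \cdot 248 \left(1 + 248\right)\right) = -3749952 - \left(622 + \frac{1}{3} \cdot 248 \cdot 249\right) = -3749952 - \left(622 + 20584\right) = -3749952 - 21206 = -3771158$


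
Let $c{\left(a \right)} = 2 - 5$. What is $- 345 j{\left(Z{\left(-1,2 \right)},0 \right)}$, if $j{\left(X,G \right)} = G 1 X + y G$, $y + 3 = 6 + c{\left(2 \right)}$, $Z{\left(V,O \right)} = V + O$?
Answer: $0$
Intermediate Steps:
$Z{\left(V,O \right)} = O + V$
$c{\left(a \right)} = -3$
$y = 0$ ($y = -3 + \left(6 - 3\right) = -3 + 3 = 0$)
$j{\left(X,G \right)} = G X$ ($j{\left(X,G \right)} = G 1 X + 0 G = G X + 0 = G X$)
$- 345 j{\left(Z{\left(-1,2 \right)},0 \right)} = - 345 \cdot 0 \left(2 - 1\right) = - 345 \cdot 0 \cdot 1 = \left(-345\right) 0 = 0$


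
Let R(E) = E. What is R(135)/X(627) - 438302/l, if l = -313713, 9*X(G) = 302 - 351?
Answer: -359684497/15371937 ≈ -23.399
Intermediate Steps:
X(G) = -49/9 (X(G) = (302 - 351)/9 = (1/9)*(-49) = -49/9)
R(135)/X(627) - 438302/l = 135/(-49/9) - 438302/(-313713) = 135*(-9/49) - 438302*(-1/313713) = -1215/49 + 438302/313713 = -359684497/15371937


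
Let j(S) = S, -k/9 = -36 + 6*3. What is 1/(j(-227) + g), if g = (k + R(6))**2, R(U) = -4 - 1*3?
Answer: 1/23798 ≈ 4.2020e-5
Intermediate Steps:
k = 162 (k = -9*(-36 + 6*3) = -9*(-36 + 18) = -9*(-18) = 162)
R(U) = -7 (R(U) = -4 - 3 = -7)
g = 24025 (g = (162 - 7)**2 = 155**2 = 24025)
1/(j(-227) + g) = 1/(-227 + 24025) = 1/23798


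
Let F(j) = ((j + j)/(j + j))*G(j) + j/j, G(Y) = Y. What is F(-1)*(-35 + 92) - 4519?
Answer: -4519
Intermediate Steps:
F(j) = 1 + j (F(j) = ((j + j)/(j + j))*j + j/j = ((2*j)/((2*j)))*j + 1 = ((2*j)*(1/(2*j)))*j + 1 = 1*j + 1 = j + 1 = 1 + j)
F(-1)*(-35 + 92) - 4519 = (1 - 1)*(-35 + 92) - 4519 = 0*57 - 4519 = 0 - 4519 = -4519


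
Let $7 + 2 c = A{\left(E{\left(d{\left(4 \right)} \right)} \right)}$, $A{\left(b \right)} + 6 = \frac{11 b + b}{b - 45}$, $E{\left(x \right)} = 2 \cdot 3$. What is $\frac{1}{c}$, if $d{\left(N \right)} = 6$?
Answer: $- \frac{26}{193} \approx -0.13472$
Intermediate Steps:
$E{\left(x \right)} = 6$
$A{\left(b \right)} = -6 + \frac{12 b}{-45 + b}$ ($A{\left(b \right)} = -6 + \frac{11 b + b}{b - 45} = -6 + \frac{12 b}{-45 + b}$)
$c = - \frac{193}{26}$ ($c = - \frac{7}{2} + \frac{6 \frac{1}{-45 + 6} \left(45 + 6\right)}{2} = - \frac{7}{2} + \frac{6 \frac{1}{-39} \cdot 51}{2} = - \frac{7}{2} + \frac{6 \left(- \frac{1}{39}\right) 51}{2} = - \frac{7}{2} + \frac{1}{2} \left(- \frac{102}{13}\right) = - \frac{7}{2} - \frac{51}{13} = - \frac{193}{26} \approx -7.4231$)
$\frac{1}{c} = \frac{1}{- \frac{193}{26}} = - \frac{26}{193}$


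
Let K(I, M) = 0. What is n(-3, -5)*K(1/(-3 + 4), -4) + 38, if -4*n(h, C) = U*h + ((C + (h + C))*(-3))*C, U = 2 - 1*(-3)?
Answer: 38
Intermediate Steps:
U = 5 (U = 2 + 3 = 5)
n(h, C) = -5*h/4 - C*(-6*C - 3*h)/4 (n(h, C) = -(5*h + ((C + (h + C))*(-3))*C)/4 = -(5*h + ((C + (C + h))*(-3))*C)/4 = -(5*h + ((h + 2*C)*(-3))*C)/4 = -(5*h + (-6*C - 3*h)*C)/4 = -(5*h + C*(-6*C - 3*h))/4 = -5*h/4 - C*(-6*C - 3*h)/4)
n(-3, -5)*K(1/(-3 + 4), -4) + 38 = (-5/4*(-3) + (3/2)*(-5)² + (¾)*(-5)*(-3))*0 + 38 = (15/4 + (3/2)*25 + 45/4)*0 + 38 = (15/4 + 75/2 + 45/4)*0 + 38 = (105/2)*0 + 38 = 0 + 38 = 38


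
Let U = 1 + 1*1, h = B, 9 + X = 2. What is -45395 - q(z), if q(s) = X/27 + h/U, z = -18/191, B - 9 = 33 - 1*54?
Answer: -1225496/27 ≈ -45389.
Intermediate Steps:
B = -12 (B = 9 + (33 - 1*54) = 9 + (33 - 54) = 9 - 21 = -12)
X = -7 (X = -9 + 2 = -7)
h = -12
z = -18/191 (z = -18*1/191 = -18/191 ≈ -0.094241)
U = 2 (U = 1 + 1 = 2)
q(s) = -169/27 (q(s) = -7/27 - 12/2 = -7*1/27 - 12*½ = -7/27 - 6 = -169/27)
-45395 - q(z) = -45395 - 1*(-169/27) = -45395 + 169/27 = -1225496/27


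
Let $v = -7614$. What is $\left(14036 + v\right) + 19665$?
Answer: $26087$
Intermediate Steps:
$\left(14036 + v\right) + 19665 = \left(14036 - 7614\right) + 19665 = 6422 + 19665 = 26087$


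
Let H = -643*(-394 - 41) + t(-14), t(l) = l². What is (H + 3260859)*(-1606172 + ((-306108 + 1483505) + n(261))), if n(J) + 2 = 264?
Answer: -1517261689880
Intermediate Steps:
n(J) = 262 (n(J) = -2 + 264 = 262)
H = 279901 (H = -643*(-394 - 41) + (-14)² = -643*(-435) + 196 = 279705 + 196 = 279901)
(H + 3260859)*(-1606172 + ((-306108 + 1483505) + n(261))) = (279901 + 3260859)*(-1606172 + ((-306108 + 1483505) + 262)) = 3540760*(-1606172 + (1177397 + 262)) = 3540760*(-1606172 + 1177659) = 3540760*(-428513) = -1517261689880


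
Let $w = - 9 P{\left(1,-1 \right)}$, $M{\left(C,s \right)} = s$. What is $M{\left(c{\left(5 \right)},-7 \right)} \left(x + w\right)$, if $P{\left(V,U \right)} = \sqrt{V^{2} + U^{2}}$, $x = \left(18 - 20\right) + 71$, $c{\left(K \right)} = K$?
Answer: $-483 + 63 \sqrt{2} \approx -393.9$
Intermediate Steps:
$x = 69$ ($x = \left(18 - 20\right) + 71 = -2 + 71 = 69$)
$P{\left(V,U \right)} = \sqrt{U^{2} + V^{2}}$
$w = - 9 \sqrt{2}$ ($w = - 9 \sqrt{\left(-1\right)^{2} + 1^{2}} = - 9 \sqrt{1 + 1} = - 9 \sqrt{2} \approx -12.728$)
$M{\left(c{\left(5 \right)},-7 \right)} \left(x + w\right) = - 7 \left(69 - 9 \sqrt{2}\right) = -483 + 63 \sqrt{2}$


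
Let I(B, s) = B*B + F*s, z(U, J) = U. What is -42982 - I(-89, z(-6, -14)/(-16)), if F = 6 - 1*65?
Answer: -407047/8 ≈ -50881.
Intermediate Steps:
F = -59 (F = 6 - 65 = -59)
I(B, s) = B**2 - 59*s (I(B, s) = B*B - 59*s = B**2 - 59*s)
-42982 - I(-89, z(-6, -14)/(-16)) = -42982 - ((-89)**2 - (-354)/(-16)) = -42982 - (7921 - (-354)*(-1)/16) = -42982 - (7921 - 59*3/8) = -42982 - (7921 - 177/8) = -42982 - 1*63191/8 = -42982 - 63191/8 = -407047/8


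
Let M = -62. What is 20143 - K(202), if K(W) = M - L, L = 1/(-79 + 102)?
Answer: 464716/23 ≈ 20205.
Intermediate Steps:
L = 1/23 ≈ 0.043478
K(W) = -1427/23 (K(W) = -62 - 1*1/23 = -62 - 1/23 = -1427/23)
20143 - K(202) = 20143 - 1*(-1427/23) = 20143 + 1427/23 = 464716/23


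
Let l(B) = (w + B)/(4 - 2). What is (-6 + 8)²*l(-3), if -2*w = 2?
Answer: -8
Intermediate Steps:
w = -1 (w = -½*2 = -1)
l(B) = -½ + B/2 (l(B) = (-1 + B)/(4 - 2) = (-1 + B)/2 = (-1 + B)*(½) = -½ + B/2)
(-6 + 8)²*l(-3) = (-6 + 8)²*(-½ + (½)*(-3)) = 2²*(-½ - 3/2) = 4*(-2) = -8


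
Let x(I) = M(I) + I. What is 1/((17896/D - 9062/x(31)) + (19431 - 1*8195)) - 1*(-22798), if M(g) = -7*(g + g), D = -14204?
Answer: 367268660430157/16109687648 ≈ 22798.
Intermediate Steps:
M(g) = -14*g
x(I) = -13*I (x(I) = -14*I + I = -13*I)
1/((17896/D - 9062/x(31)) + (19431 - 1*8195)) - 1*(-22798) = 1/((17896/(-14204) - 9062/((-13*31))) + (19431 - 1*8195)) - 1*(-22798) = 1/((17896*(-1/14204) - 9062/(-403)) + (19431 - 8195)) + 22798 = 1/((-4474/3551 - 9062*(-1/403)) + 11236) + 22798 = 1/((-4474/3551 + 9062/403) + 11236) + 22798 = 1/(30376140/1431053 + 11236) + 22798 = 1/(16109687648/1431053) + 22798 = 1431053/16109687648 + 22798 = 367268660430157/16109687648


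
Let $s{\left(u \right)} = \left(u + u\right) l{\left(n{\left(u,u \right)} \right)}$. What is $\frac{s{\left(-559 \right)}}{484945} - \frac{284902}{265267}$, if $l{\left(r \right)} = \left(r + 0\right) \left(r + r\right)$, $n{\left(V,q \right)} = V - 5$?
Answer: $- \frac{188812672769542}{128639905315} \approx -1467.8$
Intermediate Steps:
$n{\left(V,q \right)} = -5 + V$
$l{\left(r \right)} = 2 r^{2}$ ($l{\left(r \right)} = r 2 r = 2 r^{2}$)
$s{\left(u \right)} = 4 u \left(-5 + u\right)^{2}$ ($s{\left(u \right)} = \left(u + u\right) 2 \left(-5 + u\right)^{2} = 2 u 2 \left(-5 + u\right)^{2} = 4 u \left(-5 + u\right)^{2}$)
$\frac{s{\left(-559 \right)}}{484945} - \frac{284902}{265267} = \frac{4 \left(-559\right) \left(-5 - 559\right)^{2}}{484945} - \frac{284902}{265267} = 4 \left(-559\right) \left(-564\right)^{2} \cdot \frac{1}{484945} - \frac{284902}{265267} = 4 \left(-559\right) 318096 \cdot \frac{1}{484945} - \frac{284902}{265267} = \left(-711262656\right) \frac{1}{484945} - \frac{284902}{265267} = - \frac{711262656}{484945} - \frac{284902}{265267} = - \frac{188812672769542}{128639905315}$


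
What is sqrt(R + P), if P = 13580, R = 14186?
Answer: sqrt(27766) ≈ 166.63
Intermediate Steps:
sqrt(R + P) = sqrt(14186 + 13580) = sqrt(27766)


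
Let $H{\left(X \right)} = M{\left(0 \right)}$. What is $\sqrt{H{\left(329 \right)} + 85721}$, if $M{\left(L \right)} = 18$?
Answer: $\sqrt{85739} \approx 292.81$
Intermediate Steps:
$H{\left(X \right)} = 18$
$\sqrt{H{\left(329 \right)} + 85721} = \sqrt{18 + 85721} = \sqrt{85739}$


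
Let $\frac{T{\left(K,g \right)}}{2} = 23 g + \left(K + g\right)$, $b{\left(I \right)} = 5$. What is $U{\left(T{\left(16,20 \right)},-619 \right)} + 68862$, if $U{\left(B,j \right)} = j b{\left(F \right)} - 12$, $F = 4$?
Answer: $65755$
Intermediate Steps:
$T{\left(K,g \right)} = 2 K + 48 g$ ($T{\left(K,g \right)} = 2 \left(23 g + \left(K + g\right)\right) = 2 \left(K + 24 g\right) = 2 K + 48 g$)
$U{\left(B,j \right)} = -12 + 5 j$ ($U{\left(B,j \right)} = j 5 - 12 = 5 j - 12 = -12 + 5 j$)
$U{\left(T{\left(16,20 \right)},-619 \right)} + 68862 = \left(-12 + 5 \left(-619\right)\right) + 68862 = \left(-12 - 3095\right) + 68862 = -3107 + 68862 = 65755$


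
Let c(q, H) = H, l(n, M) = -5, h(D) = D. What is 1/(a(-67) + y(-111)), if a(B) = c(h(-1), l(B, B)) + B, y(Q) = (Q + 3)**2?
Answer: 1/11592 ≈ 8.6266e-5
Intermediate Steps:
y(Q) = (3 + Q)**2
a(B) = -5 + B
1/(a(-67) + y(-111)) = 1/((-5 - 67) + (3 - 111)**2) = 1/(-72 + (-108)**2) = 1/(-72 + 11664) = 1/11592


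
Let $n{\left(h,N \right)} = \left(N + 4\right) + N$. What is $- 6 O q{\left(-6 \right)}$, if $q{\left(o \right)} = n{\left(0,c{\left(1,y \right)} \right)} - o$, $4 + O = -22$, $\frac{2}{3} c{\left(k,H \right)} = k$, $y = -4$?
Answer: $2028$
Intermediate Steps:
$c{\left(k,H \right)} = \frac{3 k}{2}$
$O = -26$ ($O = -4 - 22 = -26$)
$n{\left(h,N \right)} = 4 + 2 N$ ($n{\left(h,N \right)} = \left(4 + N\right) + N = 4 + 2 N$)
$q{\left(o \right)} = 7 - o$ ($q{\left(o \right)} = \left(4 + 2 \cdot \frac{3}{2} \cdot 1\right) - o = \left(4 + 2 \cdot \frac{3}{2}\right) - o = \left(4 + 3\right) - o = 7 - o$)
$- 6 O q{\left(-6 \right)} = \left(-6\right) \left(-26\right) \left(7 - -6\right) = 156 \left(7 + 6\right) = 156 \cdot 13 = 2028$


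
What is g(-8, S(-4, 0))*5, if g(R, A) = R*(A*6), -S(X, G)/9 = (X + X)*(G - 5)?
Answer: 86400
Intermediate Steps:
S(X, G) = -18*X*(-5 + G) (S(X, G) = -9*(X + X)*(G - 5) = -9*2*X*(-5 + G) = -18*X*(-5 + G))
g(R, A) = 6*A*R (g(R, A) = R*(6*A) = 6*A*R)
g(-8, S(-4, 0))*5 = (6*(18*(-4)*(5 - 1*0))*(-8))*5 = (6*(18*(-4)*(5 + 0))*(-8))*5 = (6*(18*(-4)*5)*(-8))*5 = (6*(-360)*(-8))*5 = 17280*5 = 86400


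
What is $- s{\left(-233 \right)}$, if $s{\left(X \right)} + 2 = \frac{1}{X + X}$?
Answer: $\frac{933}{466} \approx 2.0021$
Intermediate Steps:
$s{\left(X \right)} = -2 + \frac{1}{2 X}$ ($s{\left(X \right)} = -2 + \frac{1}{X + X} = -2 + \frac{1}{2 X}$)
$- s{\left(-233 \right)} = - (-2 + \frac{1}{2 \left(-233\right)}) = - (-2 + \frac{1}{2} \left(- \frac{1}{233}\right)) = - (-2 - \frac{1}{466}) = \left(-1\right) \left(- \frac{933}{466}\right) = \frac{933}{466}$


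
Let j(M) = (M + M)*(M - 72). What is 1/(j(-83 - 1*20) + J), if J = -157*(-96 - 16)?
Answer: 1/53634 ≈ 1.8645e-5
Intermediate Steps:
J = 17584 (J = -157*(-112) = 17584)
j(M) = 2*M*(-72 + M) (j(M) = (2*M)*(-72 + M) = 2*M*(-72 + M))
1/(j(-83 - 1*20) + J) = 1/(2*(-83 - 1*20)*(-72 + (-83 - 1*20)) + 17584) = 1/(2*(-83 - 20)*(-72 + (-83 - 20)) + 17584) = 1/(2*(-103)*(-72 - 103) + 17584) = 1/(2*(-103)*(-175) + 17584) = 1/(36050 + 17584) = 1/53634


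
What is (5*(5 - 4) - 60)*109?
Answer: -5995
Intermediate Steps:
(5*(5 - 4) - 60)*109 = (5*1 - 60)*109 = (5 - 60)*109 = -55*109 = -5995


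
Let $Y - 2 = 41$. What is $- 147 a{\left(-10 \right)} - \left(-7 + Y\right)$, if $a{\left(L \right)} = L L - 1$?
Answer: $-14589$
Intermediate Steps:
$a{\left(L \right)} = -1 + L^{2}$ ($a{\left(L \right)} = L^{2} - 1 = -1 + L^{2}$)
$Y = 43$ ($Y = 2 + 41 = 43$)
$- 147 a{\left(-10 \right)} - \left(-7 + Y\right) = - 147 \left(-1 + \left(-10\right)^{2}\right) + \left(7 - 43\right) = - 147 \left(-1 + 100\right) + \left(7 - 43\right) = \left(-147\right) 99 - 36 = -14553 - 36 = -14589$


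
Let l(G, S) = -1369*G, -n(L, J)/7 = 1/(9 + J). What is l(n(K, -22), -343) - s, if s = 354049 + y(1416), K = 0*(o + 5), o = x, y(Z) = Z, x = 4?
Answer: -4630628/13 ≈ -3.5620e+5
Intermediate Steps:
o = 4
K = 0 (K = 0*(4 + 5) = 0*9 = 0)
n(L, J) = -7/(9 + J)
s = 355465 (s = 354049 + 1416 = 355465)
l(n(K, -22), -343) - s = -(-9583)/(9 - 22) - 1*355465 = -(-9583)/(-13) - 355465 = -(-9583)*(-1)/13 - 355465 = -1369*7/13 - 355465 = -9583/13 - 355465 = -4630628/13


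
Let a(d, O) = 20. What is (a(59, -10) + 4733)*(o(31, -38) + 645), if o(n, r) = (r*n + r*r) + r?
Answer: 4149369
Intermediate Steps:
o(n, r) = r + r**2 + n*r (o(n, r) = (n*r + r**2) + r = (r**2 + n*r) + r = r + r**2 + n*r)
(a(59, -10) + 4733)*(o(31, -38) + 645) = (20 + 4733)*(-38*(1 + 31 - 38) + 645) = 4753*(-38*(-6) + 645) = 4753*(228 + 645) = 4753*873 = 4149369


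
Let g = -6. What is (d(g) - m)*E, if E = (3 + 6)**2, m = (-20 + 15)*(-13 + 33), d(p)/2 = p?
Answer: 7128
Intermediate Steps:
d(p) = 2*p
m = -100 (m = -5*20 = -100)
E = 81 (E = 9**2 = 81)
(d(g) - m)*E = (2*(-6) - 1*(-100))*81 = (-12 + 100)*81 = 88*81 = 7128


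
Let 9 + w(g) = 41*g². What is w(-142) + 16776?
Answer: 843491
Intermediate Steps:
w(g) = -9 + 41*g²
w(-142) + 16776 = (-9 + 41*(-142)²) + 16776 = (-9 + 41*20164) + 16776 = (-9 + 826724) + 16776 = 826715 + 16776 = 843491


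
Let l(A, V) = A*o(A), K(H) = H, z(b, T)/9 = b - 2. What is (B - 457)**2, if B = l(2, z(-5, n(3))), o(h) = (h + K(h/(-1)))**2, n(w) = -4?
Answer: 208849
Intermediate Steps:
z(b, T) = -18 + 9*b (z(b, T) = 9*(b - 2) = 9*(-2 + b) = -18 + 9*b)
o(h) = 0 (o(h) = (h + h/(-1))**2 = (h + h*(-1))**2 = (h - h)**2 = 0**2 = 0)
l(A, V) = 0 (l(A, V) = A*0 = 0)
B = 0
(B - 457)**2 = (0 - 457)**2 = (-457)**2 = 208849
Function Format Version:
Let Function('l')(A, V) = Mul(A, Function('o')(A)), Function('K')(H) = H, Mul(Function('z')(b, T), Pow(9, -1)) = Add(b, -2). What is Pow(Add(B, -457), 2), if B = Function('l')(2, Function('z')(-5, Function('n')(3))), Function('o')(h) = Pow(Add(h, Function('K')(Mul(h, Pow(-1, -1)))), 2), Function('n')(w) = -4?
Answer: 208849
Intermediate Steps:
Function('z')(b, T) = Add(-18, Mul(9, b)) (Function('z')(b, T) = Mul(9, Add(b, -2)) = Mul(9, Add(-2, b)) = Add(-18, Mul(9, b)))
Function('o')(h) = 0 (Function('o')(h) = Pow(Add(h, Mul(h, Pow(-1, -1))), 2) = Pow(Add(h, Mul(h, -1)), 2) = Pow(Add(h, Mul(-1, h)), 2) = Pow(0, 2) = 0)
Function('l')(A, V) = 0 (Function('l')(A, V) = Mul(A, 0) = 0)
B = 0
Pow(Add(B, -457), 2) = Pow(Add(0, -457), 2) = Pow(-457, 2) = 208849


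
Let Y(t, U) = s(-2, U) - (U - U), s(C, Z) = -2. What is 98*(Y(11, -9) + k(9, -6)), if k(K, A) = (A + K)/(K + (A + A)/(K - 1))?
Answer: -784/5 ≈ -156.80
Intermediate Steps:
Y(t, U) = -2 (Y(t, U) = -2 - (U - U) = -2 - 1*0 = -2 + 0 = -2)
k(K, A) = (A + K)/(K + 2*A/(-1 + K)) (k(K, A) = (A + K)/(K + (2*A)/(-1 + K)) = (A + K)/(K + 2*A/(-1 + K)))
98*(Y(11, -9) + k(9, -6)) = 98*(-2 + (9² - 1*(-6) - 1*9 - 6*9)/(9² - 1*9 + 2*(-6))) = 98*(-2 + (81 + 6 - 9 - 54)/(81 - 9 - 12)) = 98*(-2 + 24/60) = 98*(-2 + (1/60)*24) = 98*(-2 + ⅖) = 98*(-8/5) = -784/5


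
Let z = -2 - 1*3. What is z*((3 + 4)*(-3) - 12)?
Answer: 165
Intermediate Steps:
z = -5 (z = -2 - 3 = -5)
z*((3 + 4)*(-3) - 12) = -5*((3 + 4)*(-3) - 12) = -5*(7*(-3) - 12) = -5*(-21 - 12) = -5*(-33) = 165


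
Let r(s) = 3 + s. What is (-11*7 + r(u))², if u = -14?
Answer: 7744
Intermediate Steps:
(-11*7 + r(u))² = (-11*7 + (3 - 14))² = (-77 - 11)² = (-88)² = 7744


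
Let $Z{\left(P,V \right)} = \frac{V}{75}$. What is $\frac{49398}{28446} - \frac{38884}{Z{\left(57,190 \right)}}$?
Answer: $- \frac{1382461403}{90079} \approx -15347.0$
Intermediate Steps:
$Z{\left(P,V \right)} = \frac{V}{75}$ ($Z{\left(P,V \right)} = V \frac{1}{75} = \frac{V}{75}$)
$\frac{49398}{28446} - \frac{38884}{Z{\left(57,190 \right)}} = \frac{49398}{28446} - \frac{38884}{\frac{1}{75} \cdot 190} = 49398 \cdot \frac{1}{28446} - \frac{38884}{\frac{38}{15}} = \frac{8233}{4741} - \frac{291630}{19} = - \frac{1382461403}{90079}$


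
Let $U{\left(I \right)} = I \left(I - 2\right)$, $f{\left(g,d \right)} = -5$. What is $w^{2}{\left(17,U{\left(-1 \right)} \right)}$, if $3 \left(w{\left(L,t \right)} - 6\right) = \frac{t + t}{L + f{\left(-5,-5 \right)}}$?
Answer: $\frac{1369}{36} \approx 38.028$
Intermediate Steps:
$U{\left(I \right)} = I \left(-2 + I\right)$
$w{\left(L,t \right)} = 6 + \frac{2 t}{3 \left(-5 + L\right)}$ ($w{\left(L,t \right)} = 6 + \frac{\left(t + t\right) \frac{1}{L - 5}}{3} = 6 + \frac{2 t \frac{1}{-5 + L}}{3} = 6 + \frac{2 t}{3 \left(-5 + L\right)}$)
$w^{2}{\left(17,U{\left(-1 \right)} \right)} = \left(\frac{2 \left(-45 - \left(-2 - 1\right) + 9 \cdot 17\right)}{3 \left(-5 + 17\right)}\right)^{2} = \left(\frac{2 \left(-45 - -3 + 153\right)}{3 \cdot 12}\right)^{2} = \left(\frac{2}{3} \cdot \frac{1}{12} \left(-45 + 3 + 153\right)\right)^{2} = \left(\frac{2}{3} \cdot \frac{1}{12} \cdot 111\right)^{2} = \left(\frac{37}{6}\right)^{2} = \frac{1369}{36}$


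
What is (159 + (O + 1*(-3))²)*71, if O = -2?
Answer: 13064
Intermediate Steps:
(159 + (O + 1*(-3))²)*71 = (159 + (-2 + 1*(-3))²)*71 = (159 + (-2 - 3)²)*71 = (159 + (-5)²)*71 = (159 + 25)*71 = 184*71 = 13064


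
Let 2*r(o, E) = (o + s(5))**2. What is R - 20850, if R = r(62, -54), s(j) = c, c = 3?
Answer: -37475/2 ≈ -18738.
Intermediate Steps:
s(j) = 3
r(o, E) = (3 + o)**2/2 (r(o, E) = (o + 3)**2/2 = (3 + o)**2/2)
R = 4225/2 (R = (3 + 62)**2/2 = (1/2)*65**2 = (1/2)*4225 = 4225/2 ≈ 2112.5)
R - 20850 = 4225/2 - 20850 = -37475/2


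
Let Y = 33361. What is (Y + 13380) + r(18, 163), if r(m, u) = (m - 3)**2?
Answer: 46966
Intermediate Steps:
r(m, u) = (-3 + m)**2
(Y + 13380) + r(18, 163) = (33361 + 13380) + (-3 + 18)**2 = 46741 + 15**2 = 46741 + 225 = 46966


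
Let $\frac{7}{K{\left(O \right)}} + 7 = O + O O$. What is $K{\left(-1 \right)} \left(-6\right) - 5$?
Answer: $1$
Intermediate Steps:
$K{\left(O \right)} = \frac{7}{-7 + O + O^{2}}$ ($K{\left(O \right)} = \frac{7}{-7 + \left(O + O O\right)} = \frac{7}{-7 + \left(O + O^{2}\right)} = \frac{7}{-7 + O + O^{2}}$)
$K{\left(-1 \right)} \left(-6\right) - 5 = \frac{7}{-7 - 1 + \left(-1\right)^{2}} \left(-6\right) - 5 = \frac{7}{-7 - 1 + 1} \left(-6\right) - 5 = \frac{7}{-7} \left(-6\right) - 5 = 7 \left(- \frac{1}{7}\right) \left(-6\right) - 5 = \left(-1\right) \left(-6\right) - 5 = 6 - 5 = 1$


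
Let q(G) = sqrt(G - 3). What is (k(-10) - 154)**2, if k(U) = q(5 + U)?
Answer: 23708 - 616*I*sqrt(2) ≈ 23708.0 - 871.16*I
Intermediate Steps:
q(G) = sqrt(-3 + G)
k(U) = sqrt(2 + U) (k(U) = sqrt(-3 + (5 + U)) = sqrt(2 + U))
(k(-10) - 154)**2 = (sqrt(2 - 10) - 154)**2 = (sqrt(-8) - 154)**2 = (2*I*sqrt(2) - 154)**2 = (-154 + 2*I*sqrt(2))**2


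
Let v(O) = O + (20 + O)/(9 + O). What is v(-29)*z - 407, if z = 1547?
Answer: -891477/20 ≈ -44574.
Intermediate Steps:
v(O) = O + (20 + O)/(9 + O)
v(-29)*z - 407 = ((20 + (-29)**2 + 10*(-29))/(9 - 29))*1547 - 407 = ((20 + 841 - 290)/(-20))*1547 - 407 = -1/20*571*1547 - 407 = -571/20*1547 - 407 = -883337/20 - 407 = -891477/20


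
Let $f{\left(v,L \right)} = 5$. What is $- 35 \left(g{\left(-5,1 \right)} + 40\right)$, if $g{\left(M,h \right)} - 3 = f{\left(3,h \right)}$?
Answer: $-1680$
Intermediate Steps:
$g{\left(M,h \right)} = 8$ ($g{\left(M,h \right)} = 3 + 5 = 8$)
$- 35 \left(g{\left(-5,1 \right)} + 40\right) = - 35 \left(8 + 40\right) = \left(-35\right) 48 = -1680$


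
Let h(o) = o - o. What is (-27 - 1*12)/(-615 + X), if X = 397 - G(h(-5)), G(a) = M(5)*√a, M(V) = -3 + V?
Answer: 39/218 ≈ 0.17890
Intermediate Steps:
h(o) = 0
G(a) = 2*√a (G(a) = (-3 + 5)*√a = 2*√a)
X = 397 (X = 397 - 2*√0 = 397 - 2*0 = 397 - 1*0 = 397 + 0 = 397)
(-27 - 1*12)/(-615 + X) = (-27 - 1*12)/(-615 + 397) = (-27 - 12)/(-218) = -39*(-1/218) = 39/218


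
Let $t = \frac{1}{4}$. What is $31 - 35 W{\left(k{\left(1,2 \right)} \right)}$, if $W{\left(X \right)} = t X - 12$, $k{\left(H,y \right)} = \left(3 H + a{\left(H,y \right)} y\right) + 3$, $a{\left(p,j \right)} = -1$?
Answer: $416$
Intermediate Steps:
$t = \frac{1}{4} \approx 0.25$
$k{\left(H,y \right)} = 3 - y + 3 H$ ($k{\left(H,y \right)} = \left(3 H - y\right) + 3 = \left(- y + 3 H\right) + 3 = 3 - y + 3 H$)
$W{\left(X \right)} = -12 + \frac{X}{4}$ ($W{\left(X \right)} = \frac{X}{4} - 12 = -12 + \frac{X}{4}$)
$31 - 35 W{\left(k{\left(1,2 \right)} \right)} = 31 - 35 \left(-12 + \frac{3 - 2 + 3 \cdot 1}{4}\right) = 31 - 35 \left(-12 + \frac{3 - 2 + 3}{4}\right) = 31 - 35 \left(-12 + \frac{1}{4} \cdot 4\right) = 31 - 35 \left(-12 + 1\right) = 31 - -385 = 31 + 385 = 416$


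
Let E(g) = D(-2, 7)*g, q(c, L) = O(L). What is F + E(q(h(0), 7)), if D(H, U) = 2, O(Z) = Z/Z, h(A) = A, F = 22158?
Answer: 22160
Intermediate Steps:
O(Z) = 1
q(c, L) = 1
E(g) = 2*g
F + E(q(h(0), 7)) = 22158 + 2*1 = 22158 + 2 = 22160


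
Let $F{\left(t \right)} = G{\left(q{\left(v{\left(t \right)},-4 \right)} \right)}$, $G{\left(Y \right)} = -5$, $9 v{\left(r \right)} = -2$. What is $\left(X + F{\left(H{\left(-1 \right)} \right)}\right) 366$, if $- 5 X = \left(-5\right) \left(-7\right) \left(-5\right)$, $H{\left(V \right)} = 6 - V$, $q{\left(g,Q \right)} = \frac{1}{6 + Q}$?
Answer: $10980$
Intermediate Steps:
$v{\left(r \right)} = - \frac{2}{9}$ ($v{\left(r \right)} = \frac{1}{9} \left(-2\right) = - \frac{2}{9}$)
$X = 35$ ($X = - \frac{\left(-5\right) \left(-7\right) \left(-5\right)}{5} = - \frac{35 \left(-5\right)}{5} = \left(- \frac{1}{5}\right) \left(-175\right) = 35$)
$F{\left(t \right)} = -5$
$\left(X + F{\left(H{\left(-1 \right)} \right)}\right) 366 = \left(35 - 5\right) 366 = 30 \cdot 366 = 10980$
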